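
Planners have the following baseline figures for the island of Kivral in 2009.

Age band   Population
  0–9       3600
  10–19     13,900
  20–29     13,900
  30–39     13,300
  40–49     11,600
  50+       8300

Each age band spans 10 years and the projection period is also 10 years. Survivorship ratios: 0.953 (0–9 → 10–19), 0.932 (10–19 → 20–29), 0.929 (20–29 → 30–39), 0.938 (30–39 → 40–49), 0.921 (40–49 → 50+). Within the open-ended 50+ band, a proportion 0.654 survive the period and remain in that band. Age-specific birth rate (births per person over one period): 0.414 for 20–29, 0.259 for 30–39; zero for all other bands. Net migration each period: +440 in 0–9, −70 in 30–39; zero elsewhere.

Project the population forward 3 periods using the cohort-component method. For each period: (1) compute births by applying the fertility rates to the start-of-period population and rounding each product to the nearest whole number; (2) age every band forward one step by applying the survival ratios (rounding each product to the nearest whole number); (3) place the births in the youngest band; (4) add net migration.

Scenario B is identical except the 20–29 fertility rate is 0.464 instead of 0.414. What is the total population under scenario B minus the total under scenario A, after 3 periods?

Let band 1 be 0–9 through band 6 = 50+.
After projecting period 1:
Births: 13900 * 0.414 = 5755, 13300 * 0.259 = 3445 → 9200
Band 2: 3600 * 0.953 = 3431
Band 3: 13900 * 0.932 = 12955
Band 4: 13900 * 0.929 = 12913
Band 5: 13300 * 0.938 = 12475
Band 6: 11600 * 0.921 + 8300 * 0.654 = 10684 + 5428 = 16112
Net migration: Band 1 + 440 → 9640; Band 4 − 70 → 12843
Giving 9640 / 3431 / 12955 / 12843 / 12475 / 16112.
After projecting period 2:
Births: 12955 * 0.414 = 5363, 12843 * 0.259 = 3326 → 8689
Band 2: 9640 * 0.953 = 9187
Band 3: 3431 * 0.932 = 3198
Band 4: 12955 * 0.929 = 12035
Band 5: 12843 * 0.938 = 12047
Band 6: 12475 * 0.921 + 16112 * 0.654 = 11489 + 10537 = 22026
Net migration: Band 1 + 440 → 9129; Band 4 − 70 → 11965
Giving 9129 / 9187 / 3198 / 11965 / 12047 / 22026.
After projecting period 3:
Births: 3198 * 0.414 = 1324, 11965 * 0.259 = 3099 → 4423
Band 2: 9129 * 0.953 = 8700
Band 3: 9187 * 0.932 = 8562
Band 4: 3198 * 0.929 = 2971
Band 5: 11965 * 0.938 = 11223
Band 6: 12047 * 0.921 + 22026 * 0.654 = 11095 + 14405 = 25500
Net migration: Band 1 + 440 → 4863; Band 4 − 70 → 2901
Giving 4863 / 8700 / 8562 / 2901 / 11223 / 25500.
Scenario A total after 3 periods: 61749
Scenario B projection —
After projecting period 1:
Births: 13900 * 0.464 = 6450, 13300 * 0.259 = 3445 → 9895
Band 2: 3600 * 0.953 = 3431
Band 3: 13900 * 0.932 = 12955
Band 4: 13900 * 0.929 = 12913
Band 5: 13300 * 0.938 = 12475
Band 6: 11600 * 0.921 + 8300 * 0.654 = 10684 + 5428 = 16112
Net migration: Band 1 + 440 → 10335; Band 4 − 70 → 12843
Giving 10335 / 3431 / 12955 / 12843 / 12475 / 16112.
After projecting period 2:
Births: 12955 * 0.464 = 6011, 12843 * 0.259 = 3326 → 9337
Band 2: 10335 * 0.953 = 9849
Band 3: 3431 * 0.932 = 3198
Band 4: 12955 * 0.929 = 12035
Band 5: 12843 * 0.938 = 12047
Band 6: 12475 * 0.921 + 16112 * 0.654 = 11489 + 10537 = 22026
Net migration: Band 1 + 440 → 9777; Band 4 − 70 → 11965
Giving 9777 / 9849 / 3198 / 11965 / 12047 / 22026.
After projecting period 3:
Births: 3198 * 0.464 = 1484, 11965 * 0.259 = 3099 → 4583
Band 2: 9777 * 0.953 = 9317
Band 3: 9849 * 0.932 = 9179
Band 4: 3198 * 0.929 = 2971
Band 5: 11965 * 0.938 = 11223
Band 6: 12047 * 0.921 + 22026 * 0.654 = 11095 + 14405 = 25500
Net migration: Band 1 + 440 → 5023; Band 4 − 70 → 2901
Giving 5023 / 9317 / 9179 / 2901 / 11223 / 25500.
Scenario B total after 3 periods: 63143
Difference B − A = 63143 − 61749 = 1394

1394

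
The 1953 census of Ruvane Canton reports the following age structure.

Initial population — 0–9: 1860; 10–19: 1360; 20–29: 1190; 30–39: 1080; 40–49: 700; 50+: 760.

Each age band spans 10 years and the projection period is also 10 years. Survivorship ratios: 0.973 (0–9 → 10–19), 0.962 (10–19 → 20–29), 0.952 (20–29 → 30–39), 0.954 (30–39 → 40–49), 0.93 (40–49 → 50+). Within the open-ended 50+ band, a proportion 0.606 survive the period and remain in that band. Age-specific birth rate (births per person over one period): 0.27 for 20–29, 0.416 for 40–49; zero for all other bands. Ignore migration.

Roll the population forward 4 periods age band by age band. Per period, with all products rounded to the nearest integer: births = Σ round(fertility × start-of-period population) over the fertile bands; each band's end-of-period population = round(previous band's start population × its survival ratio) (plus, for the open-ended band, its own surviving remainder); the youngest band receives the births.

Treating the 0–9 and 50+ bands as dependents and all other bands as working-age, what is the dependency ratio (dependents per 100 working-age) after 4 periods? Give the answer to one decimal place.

Call the groups 1 to 6, youngest first.
After projecting period 1:
Births: 1190 × 0.27 = 321 ; 700 × 0.416 = 291 → 612
Group 2: 1860 × 0.973 = 1810
Group 3: 1360 × 0.962 = 1308
Group 4: 1190 × 0.952 = 1133
Group 5: 1080 × 0.954 = 1030
Group 6: 700 × 0.93 + 760 × 0.606 = 651 + 461 = 1112
Giving 612 / 1810 / 1308 / 1133 / 1030 / 1112.
After projecting period 2:
Births: 1308 × 0.27 = 353 ; 1030 × 0.416 = 428 → 781
Group 2: 612 × 0.973 = 595
Group 3: 1810 × 0.962 = 1741
Group 4: 1308 × 0.952 = 1245
Group 5: 1133 × 0.954 = 1081
Group 6: 1030 × 0.93 + 1112 × 0.606 = 958 + 674 = 1632
Giving 781 / 595 / 1741 / 1245 / 1081 / 1632.
After projecting period 3:
Births: 1741 × 0.27 = 470 ; 1081 × 0.416 = 450 → 920
Group 2: 781 × 0.973 = 760
Group 3: 595 × 0.962 = 572
Group 4: 1741 × 0.952 = 1657
Group 5: 1245 × 0.954 = 1188
Group 6: 1081 × 0.93 + 1632 × 0.606 = 1005 + 989 = 1994
Giving 920 / 760 / 572 / 1657 / 1188 / 1994.
After projecting period 4:
Births: 572 × 0.27 = 154 ; 1188 × 0.416 = 494 → 648
Group 2: 920 × 0.973 = 895
Group 3: 760 × 0.962 = 731
Group 4: 572 × 0.952 = 545
Group 5: 1657 × 0.954 = 1581
Group 6: 1188 × 0.93 + 1994 × 0.606 = 1105 + 1208 = 2313
Giving 648 / 895 / 731 / 545 / 1581 / 2313.
Dependents (band 0–9 + band 50+) = 648 + 2313 = 2961; working-age = 3752; ratio = 2961/3752 × 100 = 78.9

78.9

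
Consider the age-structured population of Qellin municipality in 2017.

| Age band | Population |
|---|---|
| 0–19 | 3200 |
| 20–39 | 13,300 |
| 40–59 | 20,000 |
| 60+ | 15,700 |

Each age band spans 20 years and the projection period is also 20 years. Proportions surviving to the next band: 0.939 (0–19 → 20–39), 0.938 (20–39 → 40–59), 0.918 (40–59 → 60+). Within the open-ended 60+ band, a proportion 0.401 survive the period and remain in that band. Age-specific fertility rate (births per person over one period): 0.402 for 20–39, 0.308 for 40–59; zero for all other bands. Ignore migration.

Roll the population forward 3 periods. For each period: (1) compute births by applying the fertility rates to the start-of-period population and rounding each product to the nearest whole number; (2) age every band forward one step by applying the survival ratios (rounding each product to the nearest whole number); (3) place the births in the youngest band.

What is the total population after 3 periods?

Period 1:
Births: 13300 * 0.402 = 5347  |  20000 * 0.308 = 6160 — total 11507
20–39: 3200 * 0.939 = 3005
40–59: 13300 * 0.938 = 12475
60+: 20000 * 0.918 + 15700 * 0.401 = 18360 + 6296 = 24656
→ [11507, 3005, 12475, 24656]
Period 2:
Births: 3005 * 0.402 = 1208  |  12475 * 0.308 = 3842 — total 5050
20–39: 11507 * 0.939 = 10805
40–59: 3005 * 0.938 = 2819
60+: 12475 * 0.918 + 24656 * 0.401 = 11452 + 9887 = 21339
→ [5050, 10805, 2819, 21339]
Period 3:
Births: 10805 * 0.402 = 4344  |  2819 * 0.308 = 868 — total 5212
20–39: 5050 * 0.939 = 4742
40–59: 10805 * 0.938 = 10135
60+: 2819 * 0.918 + 21339 * 0.401 = 2588 + 8557 = 11145
→ [5212, 4742, 10135, 11145]
Total after period 3: 5212 + 4742 + 10135 + 11145 = 31234

31234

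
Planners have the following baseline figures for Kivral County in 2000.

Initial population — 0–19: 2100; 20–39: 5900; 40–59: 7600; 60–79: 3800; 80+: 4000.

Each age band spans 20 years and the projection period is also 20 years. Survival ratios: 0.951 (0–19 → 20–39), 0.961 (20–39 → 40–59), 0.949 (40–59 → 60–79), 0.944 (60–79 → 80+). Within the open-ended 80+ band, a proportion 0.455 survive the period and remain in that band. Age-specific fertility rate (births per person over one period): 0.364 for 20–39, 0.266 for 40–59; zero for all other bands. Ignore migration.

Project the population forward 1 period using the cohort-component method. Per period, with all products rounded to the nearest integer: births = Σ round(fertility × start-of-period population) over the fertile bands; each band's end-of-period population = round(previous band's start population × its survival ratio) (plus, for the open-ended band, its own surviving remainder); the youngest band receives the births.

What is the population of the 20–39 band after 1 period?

Period 1.
Births: 5900 * 0.364 = 2148 ; 7600 * 0.266 = 2022 → total 4170
20–39: 2100 * 0.951 = 1997
40–59: 5900 * 0.961 = 5670
60–79: 7600 * 0.949 = 7212
80+: 3800 * 0.944 + 4000 * 0.455 = 3587 + 1820 = 5407
Population now: 0–19=4170, 20–39=1997, 40–59=5670, 60–79=7212, 80+=5407

1997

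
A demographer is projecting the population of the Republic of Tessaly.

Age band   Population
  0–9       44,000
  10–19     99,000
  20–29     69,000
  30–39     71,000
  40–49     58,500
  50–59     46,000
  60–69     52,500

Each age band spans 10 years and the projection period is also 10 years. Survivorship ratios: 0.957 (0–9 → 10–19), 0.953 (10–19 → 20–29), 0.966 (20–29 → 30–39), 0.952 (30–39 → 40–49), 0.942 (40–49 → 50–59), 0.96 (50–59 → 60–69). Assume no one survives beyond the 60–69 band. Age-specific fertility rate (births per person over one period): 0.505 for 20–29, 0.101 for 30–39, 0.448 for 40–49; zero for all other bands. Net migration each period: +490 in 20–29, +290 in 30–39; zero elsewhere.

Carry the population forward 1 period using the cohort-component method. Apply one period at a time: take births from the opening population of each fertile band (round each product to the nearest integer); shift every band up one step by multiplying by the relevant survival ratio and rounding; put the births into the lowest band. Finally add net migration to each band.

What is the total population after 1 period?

— Period 1 —
Births: 69000 × 0.505 = 34845, 71000 × 0.101 = 7171, 58500 × 0.448 = 26208 → 68224
10–19: 44000 × 0.957 = 42108
20–29: 99000 × 0.953 = 94347
30–39: 69000 × 0.966 = 66654
40–49: 71000 × 0.952 = 67592
50–59: 58500 × 0.942 = 55107
60–69: 46000 × 0.96 = 44160
Net migration: 20–29 + 490 → 94837; 30–39 + 290 → 66944
Giving 68224 / 42108 / 94837 / 66944 / 67592 / 55107 / 44160.
Total after period 1: 68224 + 42108 + 94837 + 66944 + 67592 + 55107 + 44160 = 438972

438972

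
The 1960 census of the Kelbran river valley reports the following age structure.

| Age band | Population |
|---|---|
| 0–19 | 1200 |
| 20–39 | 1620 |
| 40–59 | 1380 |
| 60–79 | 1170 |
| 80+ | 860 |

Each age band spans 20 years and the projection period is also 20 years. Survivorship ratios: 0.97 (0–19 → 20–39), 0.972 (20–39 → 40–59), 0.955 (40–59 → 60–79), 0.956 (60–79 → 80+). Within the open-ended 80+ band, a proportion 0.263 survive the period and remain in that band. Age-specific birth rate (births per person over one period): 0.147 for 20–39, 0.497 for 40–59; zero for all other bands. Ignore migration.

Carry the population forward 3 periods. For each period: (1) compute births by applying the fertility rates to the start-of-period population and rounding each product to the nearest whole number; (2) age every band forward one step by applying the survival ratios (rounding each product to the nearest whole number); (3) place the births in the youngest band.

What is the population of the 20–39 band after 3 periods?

Let group 1 be 0–19 through group 5 = 80+.
Period 1:
Births: 1620 × 0.147 = 238  |  1380 × 0.497 = 686 → total 924
Group 2: 1200 × 0.97 = 1164
Group 3: 1620 × 0.972 = 1575
Group 4: 1380 × 0.955 = 1318
Group 5: 1170 × 0.956 + 860 × 0.263 = 1119 + 226 = 1345
→ [924, 1164, 1575, 1318, 1345]
Period 2:
Births: 1164 × 0.147 = 171  |  1575 × 0.497 = 783 → total 954
Group 2: 924 × 0.97 = 896
Group 3: 1164 × 0.972 = 1131
Group 4: 1575 × 0.955 = 1504
Group 5: 1318 × 0.956 + 1345 × 0.263 = 1260 + 354 = 1614
→ [954, 896, 1131, 1504, 1614]
Period 3:
Births: 896 × 0.147 = 132  |  1131 × 0.497 = 562 → total 694
Group 2: 954 × 0.97 = 925
Group 3: 896 × 0.972 = 871
Group 4: 1131 × 0.955 = 1080
Group 5: 1504 × 0.956 + 1614 × 0.263 = 1438 + 424 = 1862
→ [694, 925, 871, 1080, 1862]

925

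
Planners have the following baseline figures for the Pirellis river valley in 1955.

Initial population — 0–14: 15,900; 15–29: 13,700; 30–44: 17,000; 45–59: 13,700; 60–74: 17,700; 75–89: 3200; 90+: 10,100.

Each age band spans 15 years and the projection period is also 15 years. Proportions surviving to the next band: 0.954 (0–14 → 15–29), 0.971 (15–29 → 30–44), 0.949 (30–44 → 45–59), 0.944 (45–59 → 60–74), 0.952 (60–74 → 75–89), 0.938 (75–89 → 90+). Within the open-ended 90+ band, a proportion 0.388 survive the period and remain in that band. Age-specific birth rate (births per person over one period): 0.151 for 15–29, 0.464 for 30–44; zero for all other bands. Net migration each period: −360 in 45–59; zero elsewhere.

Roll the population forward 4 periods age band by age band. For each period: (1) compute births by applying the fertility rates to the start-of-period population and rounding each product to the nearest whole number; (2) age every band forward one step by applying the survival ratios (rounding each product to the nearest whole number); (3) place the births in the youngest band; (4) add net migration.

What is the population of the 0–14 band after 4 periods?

5499

Period 1:
Births: 13700 × 0.151 = 2069, 17000 × 0.464 = 7888 → total 9957
15–29: 15900 × 0.954 = 15169
30–44: 13700 × 0.971 = 13303
45–59: 17000 × 0.949 = 16133
60–74: 13700 × 0.944 = 12933
75–89: 17700 × 0.952 = 16850
90+: 3200 × 0.938 + 10100 × 0.388 = 3002 + 3919 = 6921
Net migration: 45–59 − 360 → 15773
Giving 9957 / 15169 / 13303 / 15773 / 12933 / 16850 / 6921.
Period 2:
Births: 15169 × 0.151 = 2291, 13303 × 0.464 = 6173 → total 8464
15–29: 9957 × 0.954 = 9499
30–44: 15169 × 0.971 = 14729
45–59: 13303 × 0.949 = 12625
60–74: 15773 × 0.944 = 14890
75–89: 12933 × 0.952 = 12312
90+: 16850 × 0.938 + 6921 × 0.388 = 15805 + 2685 = 18490
Net migration: 45–59 − 360 → 12265
Giving 8464 / 9499 / 14729 / 12265 / 14890 / 12312 / 18490.
Period 3:
Births: 9499 × 0.151 = 1434, 14729 × 0.464 = 6834 → total 8268
15–29: 8464 × 0.954 = 8075
30–44: 9499 × 0.971 = 9224
45–59: 14729 × 0.949 = 13978
60–74: 12265 × 0.944 = 11578
75–89: 14890 × 0.952 = 14175
90+: 12312 × 0.938 + 18490 × 0.388 = 11549 + 7174 = 18723
Net migration: 45–59 − 360 → 13618
Giving 8268 / 8075 / 9224 / 13618 / 11578 / 14175 / 18723.
Period 4:
Births: 8075 × 0.151 = 1219, 9224 × 0.464 = 4280 → total 5499
15–29: 8268 × 0.954 = 7888
30–44: 8075 × 0.971 = 7841
45–59: 9224 × 0.949 = 8754
60–74: 13618 × 0.944 = 12855
75–89: 11578 × 0.952 = 11022
90+: 14175 × 0.938 + 18723 × 0.388 = 13296 + 7265 = 20561
Net migration: 45–59 − 360 → 8394
Giving 5499 / 7888 / 7841 / 8394 / 12855 / 11022 / 20561.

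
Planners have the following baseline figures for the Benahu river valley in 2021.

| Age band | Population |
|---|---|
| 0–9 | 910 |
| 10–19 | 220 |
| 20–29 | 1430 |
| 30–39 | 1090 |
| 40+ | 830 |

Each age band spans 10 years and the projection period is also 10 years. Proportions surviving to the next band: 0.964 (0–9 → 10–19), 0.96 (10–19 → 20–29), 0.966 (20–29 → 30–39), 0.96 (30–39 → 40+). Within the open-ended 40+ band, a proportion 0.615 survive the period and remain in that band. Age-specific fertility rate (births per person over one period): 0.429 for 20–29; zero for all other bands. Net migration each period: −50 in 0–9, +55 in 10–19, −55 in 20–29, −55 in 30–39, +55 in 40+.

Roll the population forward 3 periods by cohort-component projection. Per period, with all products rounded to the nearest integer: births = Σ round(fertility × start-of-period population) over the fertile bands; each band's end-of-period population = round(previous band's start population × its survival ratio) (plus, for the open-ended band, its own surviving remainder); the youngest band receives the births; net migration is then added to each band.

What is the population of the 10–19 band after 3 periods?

71

Numbering the bands 1..5 from youngest to oldest:
— Period 1 —
Births: 1430 × 0.429 = 613
Band 2: 910 × 0.964 = 877
Band 3: 220 × 0.96 = 211
Band 4: 1430 × 0.966 = 1381
Band 5: 1090 × 0.96 + 830 × 0.615 = 1046 + 510 = 1556
Net migration: Band 1 − 50 → 563; Band 2 + 55 → 932; Band 3 − 55 → 156; Band 4 − 55 → 1326; Band 5 + 55 → 1611
End of period: [563, 932, 156, 1326, 1611]
— Period 2 —
Births: 156 × 0.429 = 67
Band 2: 563 × 0.964 = 543
Band 3: 932 × 0.96 = 895
Band 4: 156 × 0.966 = 151
Band 5: 1326 × 0.96 + 1611 × 0.615 = 1273 + 991 = 2264
Net migration: Band 1 − 50 → 17; Band 2 + 55 → 598; Band 3 − 55 → 840; Band 4 − 55 → 96; Band 5 + 55 → 2319
End of period: [17, 598, 840, 96, 2319]
— Period 3 —
Births: 840 × 0.429 = 360
Band 2: 17 × 0.964 = 16
Band 3: 598 × 0.96 = 574
Band 4: 840 × 0.966 = 811
Band 5: 96 × 0.96 + 2319 × 0.615 = 92 + 1426 = 1518
Net migration: Band 1 − 50 → 310; Band 2 + 55 → 71; Band 3 − 55 → 519; Band 4 − 55 → 756; Band 5 + 55 → 1573
End of period: [310, 71, 519, 756, 1573]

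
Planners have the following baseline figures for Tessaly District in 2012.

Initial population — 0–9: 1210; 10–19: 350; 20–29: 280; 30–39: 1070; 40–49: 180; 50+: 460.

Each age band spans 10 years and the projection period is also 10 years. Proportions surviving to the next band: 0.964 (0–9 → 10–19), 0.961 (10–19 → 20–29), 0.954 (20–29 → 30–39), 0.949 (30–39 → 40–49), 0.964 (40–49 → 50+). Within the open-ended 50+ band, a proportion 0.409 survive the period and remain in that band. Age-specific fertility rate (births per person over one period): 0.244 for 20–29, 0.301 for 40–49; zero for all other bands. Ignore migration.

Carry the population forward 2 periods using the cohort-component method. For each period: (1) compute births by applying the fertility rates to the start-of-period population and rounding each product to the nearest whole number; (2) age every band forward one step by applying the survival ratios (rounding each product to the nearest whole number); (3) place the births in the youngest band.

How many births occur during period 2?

388

Let group 1 be 0–9 through group 6 = 50+.
Period 1:
Births: 280 * 0.244 = 68, 180 * 0.301 = 54 — total 122
Group 2: 1210 * 0.964 = 1166
Group 3: 350 * 0.961 = 336
Group 4: 280 * 0.954 = 267
Group 5: 1070 * 0.949 = 1015
Group 6: 180 * 0.964 + 460 * 0.409 = 174 + 188 = 362
End of period: [122, 1166, 336, 267, 1015, 362]
Period 2:
Births: 336 * 0.244 = 82, 1015 * 0.301 = 306 — total 388
Group 2: 122 * 0.964 = 118
Group 3: 1166 * 0.961 = 1121
Group 4: 336 * 0.954 = 321
Group 5: 267 * 0.949 = 253
Group 6: 1015 * 0.964 + 362 * 0.409 = 978 + 148 = 1126
End of period: [388, 118, 1121, 321, 253, 1126]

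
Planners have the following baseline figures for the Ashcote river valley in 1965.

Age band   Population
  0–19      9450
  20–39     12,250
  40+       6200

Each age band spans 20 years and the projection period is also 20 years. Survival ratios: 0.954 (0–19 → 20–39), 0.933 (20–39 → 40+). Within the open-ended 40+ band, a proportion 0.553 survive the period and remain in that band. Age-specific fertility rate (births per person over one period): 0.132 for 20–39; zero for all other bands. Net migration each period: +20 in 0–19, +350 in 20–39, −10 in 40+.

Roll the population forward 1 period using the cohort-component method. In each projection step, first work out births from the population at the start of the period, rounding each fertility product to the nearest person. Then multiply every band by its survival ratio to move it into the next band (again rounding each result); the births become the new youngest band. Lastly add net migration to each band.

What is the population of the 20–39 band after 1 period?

9365

Let band 1 be 0–19 through band 3 = 40+.
Period 1.
Births: 12250 × 0.132 = 1617
Band 2: 9450 × 0.954 = 9015
Band 3: 12250 × 0.933 + 6200 × 0.553 = 11429 + 3429 = 14858
Net migration: Band 1 + 20 → 1637; Band 2 + 350 → 9365; Band 3 − 10 → 14848
End of period: [1637, 9365, 14848]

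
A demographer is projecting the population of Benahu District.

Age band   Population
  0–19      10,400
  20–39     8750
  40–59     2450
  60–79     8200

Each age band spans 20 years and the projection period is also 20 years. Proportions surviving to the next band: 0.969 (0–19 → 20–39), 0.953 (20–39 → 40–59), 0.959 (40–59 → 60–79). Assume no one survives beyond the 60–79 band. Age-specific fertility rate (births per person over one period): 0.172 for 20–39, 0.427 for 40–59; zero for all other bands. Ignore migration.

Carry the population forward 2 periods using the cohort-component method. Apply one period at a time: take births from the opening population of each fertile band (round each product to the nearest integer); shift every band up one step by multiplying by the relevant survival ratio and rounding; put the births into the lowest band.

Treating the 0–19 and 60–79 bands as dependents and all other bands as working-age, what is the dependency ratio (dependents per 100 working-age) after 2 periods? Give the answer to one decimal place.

Let group 1 be 0–19 through group 4 = 60–79.
— Period 1 —
Births: 8750 * 0.172 = 1505  |  2450 * 0.427 = 1046 → total 2551
Group 2: 10400 * 0.969 = 10078
Group 3: 8750 * 0.953 = 8339
Group 4: 2450 * 0.959 = 2350
End of period: [2551, 10078, 8339, 2350]
— Period 2 —
Births: 10078 * 0.172 = 1733  |  8339 * 0.427 = 3561 → total 5294
Group 2: 2551 * 0.969 = 2472
Group 3: 10078 * 0.953 = 9604
Group 4: 8339 * 0.959 = 7997
End of period: [5294, 2472, 9604, 7997]
Dependents (band 0–19 + band 60–79) = 5294 + 7997 = 13291; working-age = 12076; ratio = 13291/12076 × 100 = 110.1

110.1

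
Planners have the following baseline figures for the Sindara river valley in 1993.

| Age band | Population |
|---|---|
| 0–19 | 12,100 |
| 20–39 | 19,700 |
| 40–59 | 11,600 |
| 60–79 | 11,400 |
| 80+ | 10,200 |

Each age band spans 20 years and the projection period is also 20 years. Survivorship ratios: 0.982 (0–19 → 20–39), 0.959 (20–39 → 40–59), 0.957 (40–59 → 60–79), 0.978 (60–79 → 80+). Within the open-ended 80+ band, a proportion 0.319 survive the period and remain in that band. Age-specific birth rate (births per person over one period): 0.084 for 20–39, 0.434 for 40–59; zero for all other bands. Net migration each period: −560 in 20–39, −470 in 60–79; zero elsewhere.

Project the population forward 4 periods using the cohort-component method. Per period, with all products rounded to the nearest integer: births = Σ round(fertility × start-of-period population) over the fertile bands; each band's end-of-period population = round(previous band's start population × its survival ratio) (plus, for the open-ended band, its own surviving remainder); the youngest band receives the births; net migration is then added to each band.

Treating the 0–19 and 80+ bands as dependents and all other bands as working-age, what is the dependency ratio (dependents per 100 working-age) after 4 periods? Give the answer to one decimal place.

112.7

Numbering the bands 1..5 from youngest to oldest:
— Period 1 —
Births: 19700 × 0.084 = 1655  |  11600 × 0.434 = 5034 → 6689
Band 2: 12100 × 0.982 = 11882
Band 3: 19700 × 0.959 = 18892
Band 4: 11600 × 0.957 = 11101
Band 5: 11400 × 0.978 + 10200 × 0.319 = 11149 + 3254 = 14403
Net migration: Band 2 − 560 → 11322; Band 4 − 470 → 10631
→ [6689, 11322, 18892, 10631, 14403]
— Period 2 —
Births: 11322 × 0.084 = 951  |  18892 × 0.434 = 8199 → 9150
Band 2: 6689 × 0.982 = 6569
Band 3: 11322 × 0.959 = 10858
Band 4: 18892 × 0.957 = 18080
Band 5: 10631 × 0.978 + 14403 × 0.319 = 10397 + 4595 = 14992
Net migration: Band 2 − 560 → 6009; Band 4 − 470 → 17610
→ [9150, 6009, 10858, 17610, 14992]
— Period 3 —
Births: 6009 × 0.084 = 505  |  10858 × 0.434 = 4712 → 5217
Band 2: 9150 × 0.982 = 8985
Band 3: 6009 × 0.959 = 5763
Band 4: 10858 × 0.957 = 10391
Band 5: 17610 × 0.978 + 14992 × 0.319 = 17223 + 4782 = 22005
Net migration: Band 2 − 560 → 8425; Band 4 − 470 → 9921
→ [5217, 8425, 5763, 9921, 22005]
— Period 4 —
Births: 8425 × 0.084 = 708  |  5763 × 0.434 = 2501 → 3209
Band 2: 5217 × 0.982 = 5123
Band 3: 8425 × 0.959 = 8080
Band 4: 5763 × 0.957 = 5515
Band 5: 9921 × 0.978 + 22005 × 0.319 = 9703 + 7020 = 16723
Net migration: Band 2 − 560 → 4563; Band 4 − 470 → 5045
→ [3209, 4563, 8080, 5045, 16723]
Dependents (band 0–19 + band 80+) = 3209 + 16723 = 19932; working-age = 17688; ratio = 19932/17688 × 100 = 112.7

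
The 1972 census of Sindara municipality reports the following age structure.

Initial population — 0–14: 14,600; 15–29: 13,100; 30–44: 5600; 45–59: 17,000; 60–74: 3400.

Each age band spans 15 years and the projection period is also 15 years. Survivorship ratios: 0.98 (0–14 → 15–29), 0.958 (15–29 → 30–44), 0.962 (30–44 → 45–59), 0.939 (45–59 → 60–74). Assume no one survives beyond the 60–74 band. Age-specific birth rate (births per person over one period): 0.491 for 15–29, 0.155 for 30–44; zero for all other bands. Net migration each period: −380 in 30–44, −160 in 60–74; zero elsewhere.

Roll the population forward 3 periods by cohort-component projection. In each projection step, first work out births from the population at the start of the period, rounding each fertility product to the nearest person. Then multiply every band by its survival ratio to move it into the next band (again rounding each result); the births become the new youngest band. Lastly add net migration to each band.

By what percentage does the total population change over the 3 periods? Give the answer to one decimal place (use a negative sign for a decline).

-17.2

Call the bands 1 to 5, youngest first.
Period 1.
Births: 13100 × 0.491 = 6432  |  5600 × 0.155 = 868 ⇒ total 7300
Band 2: 14600 × 0.98 = 14308
Band 3: 13100 × 0.958 = 12550
Band 4: 5600 × 0.962 = 5387
Band 5: 17000 × 0.939 = 15963
Net migration: Band 3 − 380 → 12170; Band 5 − 160 → 15803
→ [7300, 14308, 12170, 5387, 15803]
Period 2.
Births: 14308 × 0.491 = 7025  |  12170 × 0.155 = 1886 ⇒ total 8911
Band 2: 7300 × 0.98 = 7154
Band 3: 14308 × 0.958 = 13707
Band 4: 12170 × 0.962 = 11708
Band 5: 5387 × 0.939 = 5058
Net migration: Band 3 − 380 → 13327; Band 5 − 160 → 4898
→ [8911, 7154, 13327, 11708, 4898]
Period 3.
Births: 7154 × 0.491 = 3513  |  13327 × 0.155 = 2066 ⇒ total 5579
Band 2: 8911 × 0.98 = 8733
Band 3: 7154 × 0.958 = 6854
Band 4: 13327 × 0.962 = 12821
Band 5: 11708 × 0.939 = 10994
Net migration: Band 3 − 380 → 6474; Band 5 − 160 → 10834
→ [5579, 8733, 6474, 12821, 10834]
Total: 53700 → 44441; change = -9259; percentage change = -17.2%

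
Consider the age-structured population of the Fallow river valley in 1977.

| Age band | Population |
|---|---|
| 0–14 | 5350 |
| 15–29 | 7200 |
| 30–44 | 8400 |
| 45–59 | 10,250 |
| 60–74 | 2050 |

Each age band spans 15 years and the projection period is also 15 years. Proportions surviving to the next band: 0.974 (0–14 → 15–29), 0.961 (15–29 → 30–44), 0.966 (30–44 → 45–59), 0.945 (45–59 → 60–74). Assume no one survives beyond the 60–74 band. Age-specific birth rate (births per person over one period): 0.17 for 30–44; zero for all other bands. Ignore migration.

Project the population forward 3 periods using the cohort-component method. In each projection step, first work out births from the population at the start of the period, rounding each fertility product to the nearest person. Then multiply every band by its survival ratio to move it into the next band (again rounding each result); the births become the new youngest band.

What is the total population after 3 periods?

14487

Period 1.
Births: 8400 * 0.17 = 1428
15–29: 5350 * 0.974 = 5211
30–44: 7200 * 0.961 = 6919
45–59: 8400 * 0.966 = 8114
60–74: 10250 * 0.945 = 9686
End of period: [1428, 5211, 6919, 8114, 9686]
Period 2.
Births: 6919 * 0.17 = 1176
15–29: 1428 * 0.974 = 1391
30–44: 5211 * 0.961 = 5008
45–59: 6919 * 0.966 = 6684
60–74: 8114 * 0.945 = 7668
End of period: [1176, 1391, 5008, 6684, 7668]
Period 3.
Births: 5008 * 0.17 = 851
15–29: 1176 * 0.974 = 1145
30–44: 1391 * 0.961 = 1337
45–59: 5008 * 0.966 = 4838
60–74: 6684 * 0.945 = 6316
End of period: [851, 1145, 1337, 4838, 6316]
Total after period 3: 851 + 1145 + 1337 + 4838 + 6316 = 14487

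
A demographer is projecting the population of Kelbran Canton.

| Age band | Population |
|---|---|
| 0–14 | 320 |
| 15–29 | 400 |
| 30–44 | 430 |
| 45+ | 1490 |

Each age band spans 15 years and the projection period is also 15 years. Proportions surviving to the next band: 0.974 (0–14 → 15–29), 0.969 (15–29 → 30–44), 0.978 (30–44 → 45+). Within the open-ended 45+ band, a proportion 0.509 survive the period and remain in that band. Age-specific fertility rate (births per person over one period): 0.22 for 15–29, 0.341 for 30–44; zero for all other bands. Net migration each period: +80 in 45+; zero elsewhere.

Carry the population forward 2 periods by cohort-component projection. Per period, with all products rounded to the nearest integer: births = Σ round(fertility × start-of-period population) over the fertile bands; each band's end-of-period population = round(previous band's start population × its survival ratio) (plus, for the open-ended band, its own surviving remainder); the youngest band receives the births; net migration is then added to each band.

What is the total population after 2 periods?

1832

(Groups numbered youngest = 1 to oldest = 4.)
After projecting period 1:
Births: 400 × 0.22 = 88 ; 430 × 0.341 = 147 — total 235
Group 2: 320 × 0.974 = 312
Group 3: 400 × 0.969 = 388
Group 4: 430 × 0.978 + 1490 × 0.509 = 421 + 758 = 1179
Net migration: Group 4 + 80 → 1259
Population now: 0–14=235, 15–29=312, 30–44=388, 45+=1259
After projecting period 2:
Births: 312 × 0.22 = 69 ; 388 × 0.341 = 132 — total 201
Group 2: 235 × 0.974 = 229
Group 3: 312 × 0.969 = 302
Group 4: 388 × 0.978 + 1259 × 0.509 = 379 + 641 = 1020
Net migration: Group 4 + 80 → 1100
Population now: 0–14=201, 15–29=229, 30–44=302, 45+=1100
Total after period 2: 201 + 229 + 302 + 1100 = 1832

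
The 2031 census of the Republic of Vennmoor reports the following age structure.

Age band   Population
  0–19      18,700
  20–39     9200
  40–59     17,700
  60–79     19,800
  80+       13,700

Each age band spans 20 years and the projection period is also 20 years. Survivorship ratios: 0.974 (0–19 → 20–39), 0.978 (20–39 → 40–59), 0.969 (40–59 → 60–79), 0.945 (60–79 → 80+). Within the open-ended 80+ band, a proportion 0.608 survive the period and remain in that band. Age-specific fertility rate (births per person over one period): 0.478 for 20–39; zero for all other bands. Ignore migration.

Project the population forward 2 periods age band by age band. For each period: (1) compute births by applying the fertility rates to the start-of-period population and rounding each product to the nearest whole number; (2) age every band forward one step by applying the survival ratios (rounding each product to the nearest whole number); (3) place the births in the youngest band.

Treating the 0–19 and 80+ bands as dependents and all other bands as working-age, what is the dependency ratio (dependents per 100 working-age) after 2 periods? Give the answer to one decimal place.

Period 1:
Births: 9200 * 0.478 = 4398
20–39: 18700 * 0.974 = 18214
40–59: 9200 * 0.978 = 8998
60–79: 17700 * 0.969 = 17151
80+: 19800 * 0.945 + 13700 * 0.608 = 18711 + 8330 = 27041
Giving 4398 / 18214 / 8998 / 17151 / 27041.
Period 2:
Births: 18214 * 0.478 = 8706
20–39: 4398 * 0.974 = 4284
40–59: 18214 * 0.978 = 17813
60–79: 8998 * 0.969 = 8719
80+: 17151 * 0.945 + 27041 * 0.608 = 16208 + 16441 = 32649
Giving 8706 / 4284 / 17813 / 8719 / 32649.
Dependents (band 0–19 + band 80+) = 8706 + 32649 = 41355; working-age = 30816; ratio = 41355/30816 × 100 = 134.2

134.2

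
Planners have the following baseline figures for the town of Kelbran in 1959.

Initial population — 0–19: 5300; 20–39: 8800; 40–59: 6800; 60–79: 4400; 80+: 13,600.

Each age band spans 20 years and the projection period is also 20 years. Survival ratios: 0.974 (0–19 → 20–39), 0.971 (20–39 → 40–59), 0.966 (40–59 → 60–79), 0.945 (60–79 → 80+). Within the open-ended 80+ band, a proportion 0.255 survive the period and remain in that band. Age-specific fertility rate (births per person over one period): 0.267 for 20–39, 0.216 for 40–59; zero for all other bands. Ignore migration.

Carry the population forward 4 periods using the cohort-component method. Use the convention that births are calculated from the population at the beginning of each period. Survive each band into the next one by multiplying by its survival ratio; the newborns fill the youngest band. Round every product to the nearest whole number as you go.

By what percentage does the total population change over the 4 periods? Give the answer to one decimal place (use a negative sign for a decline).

Period 1:
Births: 8800 × 0.267 = 2350, 6800 × 0.216 = 1469 ⇒ total 3819
20–39: 5300 × 0.974 = 5162
40–59: 8800 × 0.971 = 8545
60–79: 6800 × 0.966 = 6569
80+: 4400 × 0.945 + 13600 × 0.255 = 4158 + 3468 = 7626
→ [3819, 5162, 8545, 6569, 7626]
Period 2:
Births: 5162 × 0.267 = 1378, 8545 × 0.216 = 1846 ⇒ total 3224
20–39: 3819 × 0.974 = 3720
40–59: 5162 × 0.971 = 5012
60–79: 8545 × 0.966 = 8254
80+: 6569 × 0.945 + 7626 × 0.255 = 6208 + 1945 = 8153
→ [3224, 3720, 5012, 8254, 8153]
Period 3:
Births: 3720 × 0.267 = 993, 5012 × 0.216 = 1083 ⇒ total 2076
20–39: 3224 × 0.974 = 3140
40–59: 3720 × 0.971 = 3612
60–79: 5012 × 0.966 = 4842
80+: 8254 × 0.945 + 8153 × 0.255 = 7800 + 2079 = 9879
→ [2076, 3140, 3612, 4842, 9879]
Period 4:
Births: 3140 × 0.267 = 838, 3612 × 0.216 = 780 ⇒ total 1618
20–39: 2076 × 0.974 = 2022
40–59: 3140 × 0.971 = 3049
60–79: 3612 × 0.966 = 3489
80+: 4842 × 0.945 + 9879 × 0.255 = 4576 + 2519 = 7095
→ [1618, 2022, 3049, 3489, 7095]
Total: 38900 → 17273; change = -21627; percentage change = -55.6%

-55.6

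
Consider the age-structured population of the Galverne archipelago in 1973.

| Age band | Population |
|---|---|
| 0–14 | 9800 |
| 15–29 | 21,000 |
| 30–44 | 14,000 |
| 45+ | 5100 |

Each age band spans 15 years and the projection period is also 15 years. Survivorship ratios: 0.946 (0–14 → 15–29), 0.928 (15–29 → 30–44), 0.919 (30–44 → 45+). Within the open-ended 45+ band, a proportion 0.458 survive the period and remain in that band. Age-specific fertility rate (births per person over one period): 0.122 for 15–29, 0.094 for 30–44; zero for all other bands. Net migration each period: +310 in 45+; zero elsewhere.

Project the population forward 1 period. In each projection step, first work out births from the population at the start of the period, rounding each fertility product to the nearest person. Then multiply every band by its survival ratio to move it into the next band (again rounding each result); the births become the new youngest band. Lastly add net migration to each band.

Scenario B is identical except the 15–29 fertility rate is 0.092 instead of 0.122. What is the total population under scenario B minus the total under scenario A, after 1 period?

-630

Call the bands 1 to 4, youngest first.
[period 1]
Births: 21000 × 0.122 = 2562 ; 14000 × 0.094 = 1316 ⇒ total 3878
Band 2: 9800 × 0.946 = 9271
Band 3: 21000 × 0.928 = 19488
Band 4: 14000 × 0.919 + 5100 × 0.458 = 12866 + 2336 = 15202
Net migration: Band 4 + 310 → 15512
Population now: 0–14=3878, 15–29=9271, 30–44=19488, 45+=15512
Scenario A total after 1 period: 48149
Scenario B projection —
[period 1]
Births: 21000 × 0.092 = 1932 ; 14000 × 0.094 = 1316 ⇒ total 3248
Band 2: 9800 × 0.946 = 9271
Band 3: 21000 × 0.928 = 19488
Band 4: 14000 × 0.919 + 5100 × 0.458 = 12866 + 2336 = 15202
Net migration: Band 4 + 310 → 15512
Population now: 0–14=3248, 15–29=9271, 30–44=19488, 45+=15512
Scenario B total after 1 period: 47519
Difference B − A = 47519 − 48149 = -630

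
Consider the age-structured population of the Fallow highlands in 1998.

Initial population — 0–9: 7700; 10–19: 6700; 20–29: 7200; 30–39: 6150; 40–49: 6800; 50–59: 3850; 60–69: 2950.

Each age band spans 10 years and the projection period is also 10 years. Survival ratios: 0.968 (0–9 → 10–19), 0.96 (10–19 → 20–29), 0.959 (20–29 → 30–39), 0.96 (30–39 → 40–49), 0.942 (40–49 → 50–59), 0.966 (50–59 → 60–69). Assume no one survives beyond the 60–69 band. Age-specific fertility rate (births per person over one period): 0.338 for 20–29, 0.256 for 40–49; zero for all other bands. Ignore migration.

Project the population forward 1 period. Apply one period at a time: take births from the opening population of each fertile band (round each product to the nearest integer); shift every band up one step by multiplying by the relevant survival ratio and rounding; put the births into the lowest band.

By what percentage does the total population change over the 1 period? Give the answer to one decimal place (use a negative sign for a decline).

Numbering the bands 1..7 from youngest to oldest:
Period 1:
Births: 7200 × 0.338 = 2434, 6800 × 0.256 = 1741 → total 4175
Band 2: 7700 × 0.968 = 7454
Band 3: 6700 × 0.96 = 6432
Band 4: 7200 × 0.959 = 6905
Band 5: 6150 × 0.96 = 5904
Band 6: 6800 × 0.942 = 6406
Band 7: 3850 × 0.966 = 3719
End of period: [4175, 7454, 6432, 6905, 5904, 6406, 3719]
Total: 41350 → 40995; change = -355; percentage change = -0.9%

-0.9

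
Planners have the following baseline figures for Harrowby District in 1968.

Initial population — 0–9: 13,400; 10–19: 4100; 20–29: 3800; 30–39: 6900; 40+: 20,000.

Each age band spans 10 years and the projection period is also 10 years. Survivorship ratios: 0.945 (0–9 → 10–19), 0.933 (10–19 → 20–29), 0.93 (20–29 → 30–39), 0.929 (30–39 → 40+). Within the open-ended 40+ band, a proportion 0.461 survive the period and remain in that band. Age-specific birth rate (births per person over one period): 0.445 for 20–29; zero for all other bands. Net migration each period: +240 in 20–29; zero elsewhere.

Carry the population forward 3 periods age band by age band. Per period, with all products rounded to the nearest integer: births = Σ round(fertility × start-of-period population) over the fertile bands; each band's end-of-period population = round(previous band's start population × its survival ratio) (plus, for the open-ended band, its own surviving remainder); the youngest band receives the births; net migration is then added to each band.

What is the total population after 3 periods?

28363

Period 1:
Births: 3800 * 0.445 = 1691
10–19: 13400 * 0.945 = 12663
20–29: 4100 * 0.933 = 3825
30–39: 3800 * 0.93 = 3534
40+: 6900 * 0.929 + 20000 * 0.461 = 6410 + 9220 = 15630
Net migration: 20–29 + 240 → 4065
→ [1691, 12663, 4065, 3534, 15630]
Period 2:
Births: 4065 * 0.445 = 1809
10–19: 1691 * 0.945 = 1598
20–29: 12663 * 0.933 = 11815
30–39: 4065 * 0.93 = 3780
40+: 3534 * 0.929 + 15630 * 0.461 = 3283 + 7205 = 10488
Net migration: 20–29 + 240 → 12055
→ [1809, 1598, 12055, 3780, 10488]
Period 3:
Births: 12055 * 0.445 = 5364
10–19: 1809 * 0.945 = 1710
20–29: 1598 * 0.933 = 1491
30–39: 12055 * 0.93 = 11211
40+: 3780 * 0.929 + 10488 * 0.461 = 3512 + 4835 = 8347
Net migration: 20–29 + 240 → 1731
→ [5364, 1710, 1731, 11211, 8347]
Total after period 3: 5364 + 1710 + 1731 + 11211 + 8347 = 28363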